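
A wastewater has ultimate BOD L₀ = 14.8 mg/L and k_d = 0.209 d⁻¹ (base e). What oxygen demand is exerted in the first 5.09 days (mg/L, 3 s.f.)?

y ≈ 9.69 mg/L

y_t = L₀(1 − e^(−k_d t)) = 14.8 × (1 − e^(−0.209×5.09))
= 14.8 × (1 − 0.3451) = 14.8 × 0.6549 = 9.692 mg/L.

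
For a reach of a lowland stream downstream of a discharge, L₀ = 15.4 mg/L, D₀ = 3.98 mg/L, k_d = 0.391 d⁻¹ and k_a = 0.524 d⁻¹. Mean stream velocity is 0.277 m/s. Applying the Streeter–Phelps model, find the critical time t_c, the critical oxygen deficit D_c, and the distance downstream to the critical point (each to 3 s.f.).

t_c ≈ 1.51 d; D_c ≈ 6.37 mg/L; x_c ≈ 36.1 km

At the critical point dD/dt = 0, so k_d L₀ e^(−k_d t) = k_a D. Substituting D(t) from the Streeter–Phelps equation and solving for t gives
t_c = ln[(k_a/k_d)(1 − D₀(k_a−k_d)/(k_d L₀))] / (k_a−k_d).
Here k_a−k_d = 0.1330 d⁻¹ and 1 − D₀(k_a−k_d)/(k_d L₀) = 1 − 3.98×0.1330/(0.391×15.4) = 0.9121, so
t_c = ln(1.340 × 0.9121) / 0.1330 = 0.2008 / 0.1330 = 1.510 d.
L(t_c) = L₀ e^(−k_d t_c) = 15.4 × 0.5542 = 8.535 mg/L, and at the critical point k_a D_c = k_d L, so D_c = (0.391/0.524) × 8.535 = 6.368 mg/L.
x_c = v t_c = 0.277 m/s × 1.510 d × 86400 s/d = 36130 m ≈ 36.1 km.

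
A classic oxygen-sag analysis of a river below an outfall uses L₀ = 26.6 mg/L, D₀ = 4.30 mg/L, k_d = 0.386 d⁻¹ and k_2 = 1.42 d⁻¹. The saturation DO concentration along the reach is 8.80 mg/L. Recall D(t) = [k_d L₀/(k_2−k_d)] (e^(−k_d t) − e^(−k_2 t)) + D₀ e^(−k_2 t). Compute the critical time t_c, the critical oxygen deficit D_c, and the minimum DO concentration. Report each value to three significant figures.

With k_2/k_d = 3.679 and 1 − D₀(k_2−k_d)/(k_d L₀) = 0.5670,
t_c = ln(3.679 × 0.5670) / (1.42 − 0.386) = ln(2.086) / 1.034 = 0.7351/1.034 = 0.7109 d.
D_c = (k_d/k_2) L₀ e^(−k_d t_c) = (0.386/1.42) × 26.6 × e^(−0.386×0.7109) = 0.2718 × 26.6 × 0.7600 = 5.495 mg/L.
Minimum DO = C_s − D_c = 8.80 − 5.495 = 3.305 mg/L.

t_c ≈ 0.711 d; D_c ≈ 5.50 mg/L; min DO ≈ 3.30 mg/L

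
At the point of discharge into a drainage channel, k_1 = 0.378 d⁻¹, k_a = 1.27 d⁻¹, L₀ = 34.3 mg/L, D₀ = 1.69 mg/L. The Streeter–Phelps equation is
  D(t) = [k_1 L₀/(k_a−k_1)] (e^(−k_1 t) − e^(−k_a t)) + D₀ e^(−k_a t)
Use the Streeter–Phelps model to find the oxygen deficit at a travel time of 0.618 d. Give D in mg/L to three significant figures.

k_1 L₀/(k_a−k_1) = 0.378×34.3/(1.27−0.378) = 12.97/0.8920 = 14.54 mg/L.
e^(−k_1 t) = e^(−0.378×0.6180) = 0.7917; e^(−k_a t) = e^(−1.27×0.6180) = 0.4562.
D = 14.54 × (0.7917 − 0.4562) + 1.69 × 0.4562 = 4.876 + 0.7710 = 5.647 mg/L.

D ≈ 5.65 mg/L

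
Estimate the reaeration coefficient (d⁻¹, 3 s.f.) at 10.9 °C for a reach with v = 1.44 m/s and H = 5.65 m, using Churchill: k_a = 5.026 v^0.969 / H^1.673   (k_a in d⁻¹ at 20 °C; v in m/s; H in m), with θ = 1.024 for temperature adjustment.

k_a(20) = 5.026 × 1.44^0.969 / 5.65^1.673 = 5.026 × 1.424 / 18.12 = 0.3949 d⁻¹.
k_a(10.9) = 0.3949 × 1.024^(10.9−20) = 0.3949 × 0.8059 = 0.3183 d⁻¹.

k_a ≈ 0.318 d⁻¹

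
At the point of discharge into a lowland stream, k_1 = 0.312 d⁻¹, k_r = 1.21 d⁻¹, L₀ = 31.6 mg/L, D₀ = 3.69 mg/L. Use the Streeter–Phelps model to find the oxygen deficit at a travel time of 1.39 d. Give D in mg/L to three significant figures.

D ≈ 5.76 mg/L

k_1 L₀/(k_r−k_1) = 0.312×31.6/(1.21−0.312) = 9.859/0.8980 = 10.98 mg/L.
e^(−k_1 t) = e^(−0.312×1.390) = 0.6481; e^(−k_r t) = e^(−1.21×1.390) = 0.1860.
D = 10.98 × (0.6481 − 0.1860) + 3.69 × 0.1860 = 5.073 + 0.6864 = 5.760 mg/L.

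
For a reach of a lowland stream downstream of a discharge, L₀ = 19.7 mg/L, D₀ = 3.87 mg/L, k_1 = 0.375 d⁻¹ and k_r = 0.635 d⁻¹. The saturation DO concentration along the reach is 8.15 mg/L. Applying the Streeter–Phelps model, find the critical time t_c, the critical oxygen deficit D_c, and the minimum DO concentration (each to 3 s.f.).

t_c ≈ 1.46 d; D_c ≈ 6.72 mg/L; min DO ≈ 1.43 mg/L

t_c = [1/(k_r−k_1)] ln[(k_r/k_1)(1 − D₀(k_r−k_1)/(k_1 L₀))]
= [1/(0.635−0.375)] ln[(0.635/0.375)(1 − 3.87×0.2600/(0.375×19.7))]
= (1/0.2600) ln[1.693 × 0.8638] = 3.846 × ln(1.463) = 3.846 × 0.3803 = 1.463 d.
L(t_c) = L₀ e^(−k_1 t_c) = 19.7 × 0.5778 = 11.38 mg/L, and at the critical point k_r D_c = k_1 L, so D_c = (0.375/0.635) × 11.38 = 6.722 mg/L.
Minimum DO = C_s − D_c = 8.15 − 6.722 = 1.428 mg/L.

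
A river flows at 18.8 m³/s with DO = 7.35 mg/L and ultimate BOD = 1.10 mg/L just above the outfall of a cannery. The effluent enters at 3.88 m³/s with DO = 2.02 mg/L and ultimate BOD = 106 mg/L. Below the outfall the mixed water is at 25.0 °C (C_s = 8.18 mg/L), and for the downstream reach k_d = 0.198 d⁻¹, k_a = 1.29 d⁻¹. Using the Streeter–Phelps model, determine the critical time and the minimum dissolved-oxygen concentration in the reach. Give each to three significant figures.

t_c ≈ 1.07 d; minimum DO ≈ 5.82 mg/L

Mixed DO = (18.8×7.35 + 3.88×2.02)/(18.8+3.88) = 146.0/22.68 = 6.438 mg/L.
Mixed L₀ = (18.8×1.10 + 3.88×106)/(22.68) = 432.0/22.68 = 19.05 mg/L.
Initial deficit D₀ = C_s − DO₀ = 8.18 − 6.438 = 1.742 mg/L.
t_c = (1/1.092) ln[(1.29/0.198)(1 − 1.742×1.092/(0.198×19.05))] = 0.9158 × ln(3.229) = 1.073 d.
D_c = (0.198/1.29) × 19.05 × e^(−0.198×1.073) = 0.1535 × 19.05 × 0.8085 = 2.364 mg/L.
Minimum DO = 8.18 − 2.364 = 5.816 mg/L.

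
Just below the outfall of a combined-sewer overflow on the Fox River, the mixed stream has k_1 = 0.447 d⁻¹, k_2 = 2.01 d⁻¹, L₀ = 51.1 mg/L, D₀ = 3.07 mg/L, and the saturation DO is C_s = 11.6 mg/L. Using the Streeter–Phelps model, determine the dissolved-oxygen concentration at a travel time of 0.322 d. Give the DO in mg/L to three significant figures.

DO ≈ 4.99 mg/L

k_1 L₀/(k_2−k_1) = 0.447×51.1/(2.01−0.447) = 22.84/1.563 = 14.61 mg/L.
e^(−k_1 t) = e^(−0.447×0.3220) = 0.8659; e^(−k_2 t) = e^(−2.01×0.3220) = 0.5235.
D = 14.61 × (0.8659 − 0.5235) + 3.07 × 0.5235 = 5.005 + 1.607 = 6.612 mg/L.
DO = C_s − D = 11.6 − 6.612 = 4.988 mg/L.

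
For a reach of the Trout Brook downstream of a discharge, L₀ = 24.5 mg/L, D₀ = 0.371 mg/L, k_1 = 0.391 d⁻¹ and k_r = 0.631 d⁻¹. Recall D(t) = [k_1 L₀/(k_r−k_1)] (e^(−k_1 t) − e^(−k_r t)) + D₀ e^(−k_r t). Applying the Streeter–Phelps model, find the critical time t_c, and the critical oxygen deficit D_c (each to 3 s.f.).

t_c = [1/(k_r−k_1)] ln[(k_r/k_1)(1 − D₀(k_r−k_1)/(k_1 L₀))]
= [1/(0.631−0.391)] ln[(0.631/0.391)(1 − 0.371×0.2400/(0.391×24.5))]
= (1/0.2400) ln[1.614 × 0.9907] = 4.167 × ln(1.599) = 4.167 × 0.4693 = 1.955 d.
L(t_c) = L₀ e^(−k_1 t_c) = 24.5 × 0.4656 = 11.41 mg/L, and at the critical point k_r D_c = k_1 L, so D_c = (0.391/0.631) × 11.41 = 7.068 mg/L.

t_c ≈ 1.96 d; D_c ≈ 7.07 mg/L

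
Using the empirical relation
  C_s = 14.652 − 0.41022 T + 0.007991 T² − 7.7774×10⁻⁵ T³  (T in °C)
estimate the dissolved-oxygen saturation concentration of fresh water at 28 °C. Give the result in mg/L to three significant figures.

C_s = 14.652 − 0.41022×28 + 0.007991×28² − 7.7774×10⁻⁵×28³ = 7.723 mg/L.

C_s ≈ 7.72 mg/L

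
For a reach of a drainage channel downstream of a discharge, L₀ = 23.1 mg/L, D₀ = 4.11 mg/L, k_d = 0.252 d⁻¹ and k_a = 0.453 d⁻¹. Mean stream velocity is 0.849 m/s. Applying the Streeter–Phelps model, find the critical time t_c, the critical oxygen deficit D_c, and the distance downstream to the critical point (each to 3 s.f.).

t_c ≈ 2.16 d; D_c ≈ 7.46 mg/L; x_c ≈ 158 km

At the critical point dD/dt = 0, so k_d L₀ e^(−k_d t) = k_a D. Substituting D(t) from the Streeter–Phelps equation and solving for t gives
t_c = ln[(k_a/k_d)(1 − D₀(k_a−k_d)/(k_d L₀))] / (k_a−k_d).
Here k_a−k_d = 0.2010 d⁻¹ and 1 − D₀(k_a−k_d)/(k_d L₀) = 1 − 4.11×0.2010/(0.252×23.1) = 0.8581, so
t_c = ln(1.798 × 0.8581) / 0.2010 = 0.4334 / 0.2010 = 2.156 d.
D_c = (k_d/k_a) L₀ e^(−k_d t_c) = (0.252/0.453) × 23.1 × e^(−0.252×2.156) = 0.5563 × 23.1 × 0.5808 = 7.463 mg/L.
x_c = v t_c = 0.849 m/s × 2.156 d × 86400 s/d = 158200 m ≈ 158 km.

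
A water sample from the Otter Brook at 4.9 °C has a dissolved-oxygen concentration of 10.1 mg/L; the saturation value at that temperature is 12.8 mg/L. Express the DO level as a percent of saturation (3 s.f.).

78.9 % saturation

% saturation = C/C_s × 100 = 10.1/12.8 × 100 = 78.9 %.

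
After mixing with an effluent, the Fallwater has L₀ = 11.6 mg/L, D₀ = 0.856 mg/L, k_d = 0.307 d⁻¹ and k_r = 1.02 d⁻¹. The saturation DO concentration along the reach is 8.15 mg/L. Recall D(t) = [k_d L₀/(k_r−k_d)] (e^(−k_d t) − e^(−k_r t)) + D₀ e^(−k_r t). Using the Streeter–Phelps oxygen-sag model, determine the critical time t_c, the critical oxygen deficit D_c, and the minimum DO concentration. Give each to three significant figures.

t_c ≈ 1.42 d; D_c ≈ 2.26 mg/L; min DO ≈ 5.89 mg/L

With k_r/k_d = 3.322 and 1 − D₀(k_r−k_d)/(k_d L₀) = 0.8286,
t_c = ln(3.322 × 0.8286) / (1.02 − 0.307) = ln(2.753) / 0.7130 = 1.013/0.7130 = 1.420 d.
L(t_c) = L₀ e^(−k_d t_c) = 11.6 × 0.6466 = 7.500 mg/L, and at the critical point k_r D_c = k_d L, so D_c = (0.307/1.02) × 7.500 = 2.257 mg/L.
Minimum DO = C_s − D_c = 8.15 − 2.257 = 5.893 mg/L.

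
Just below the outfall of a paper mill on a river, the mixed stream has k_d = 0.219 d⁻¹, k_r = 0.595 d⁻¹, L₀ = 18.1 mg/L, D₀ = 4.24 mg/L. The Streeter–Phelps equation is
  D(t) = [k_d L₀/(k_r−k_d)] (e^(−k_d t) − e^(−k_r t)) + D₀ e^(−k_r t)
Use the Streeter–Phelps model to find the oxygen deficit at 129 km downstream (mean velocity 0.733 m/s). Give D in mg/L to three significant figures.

D ≈ 4.87 mg/L

Travel time t = x/v = 129 km / (0.733 m/s) = 129000 m / 0.733 m/s = 176000 s = 2.037 d.
k_d L₀/(k_r−k_d) = 0.219×18.1/(0.595−0.219) = 3.964/0.3760 = 10.54 mg/L.
e^(−k_d t) = e^(−0.219×2.037) = 0.6401; e^(−k_r t) = e^(−0.595×2.037) = 0.2976.
D = 10.54 × (0.6401 − 0.2976) + 4.24 × 0.2976 = 3.611 + 1.262 = 4.873 mg/L.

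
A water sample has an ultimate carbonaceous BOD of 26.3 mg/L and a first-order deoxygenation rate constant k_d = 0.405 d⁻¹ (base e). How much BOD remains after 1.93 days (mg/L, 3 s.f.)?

L_t = L₀ e^(−k_d t) = 26.3 × e^(−0.405×1.93) = 26.3 × 0.4577 = 12.04 mg/L.

L ≈ 12.0 mg/L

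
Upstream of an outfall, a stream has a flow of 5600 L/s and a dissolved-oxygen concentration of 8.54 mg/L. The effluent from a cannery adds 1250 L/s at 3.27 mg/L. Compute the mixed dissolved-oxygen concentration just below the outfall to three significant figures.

Flow-weighted mixing: C = (Q_r C_r + Q_w C_w)/(Q_r + Q_w)
= (5600×8.54 + 1250×3.27)/(5600 + 1250) = 51910/6850 = 7.578 mg/L.

7.58 mg/L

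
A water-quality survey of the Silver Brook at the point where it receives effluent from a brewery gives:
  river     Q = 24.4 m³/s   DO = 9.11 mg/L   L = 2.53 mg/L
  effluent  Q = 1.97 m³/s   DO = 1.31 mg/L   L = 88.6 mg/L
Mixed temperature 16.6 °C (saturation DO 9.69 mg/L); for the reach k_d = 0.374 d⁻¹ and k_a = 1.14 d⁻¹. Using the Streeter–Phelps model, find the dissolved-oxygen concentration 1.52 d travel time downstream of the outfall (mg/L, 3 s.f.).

DO ≈ 7.78 mg/L

Mixed DO = (24.4×9.11 + 1.97×1.31)/(24.4+1.97) = 224.9/26.37 = 8.527 mg/L.
Mixed L₀ = (24.4×2.53 + 1.97×88.6)/(26.37) = 236.3/26.37 = 8.960 mg/L.
Initial deficit D₀ = C_s − DO₀ = 9.69 − 8.527 = 1.163 mg/L.
D(1.52) = [0.374×8.960/(1.14−0.374)](e^(−0.374×1.52) − e^(−1.14×1.52)) + 1.163 e^(−1.14×1.52)
= 4.375 × (0.5664 − 0.1768) + 1.163 × 0.1768 = 1.910 mg/L.
DO = 9.69 − 1.910 = 7.780 mg/L.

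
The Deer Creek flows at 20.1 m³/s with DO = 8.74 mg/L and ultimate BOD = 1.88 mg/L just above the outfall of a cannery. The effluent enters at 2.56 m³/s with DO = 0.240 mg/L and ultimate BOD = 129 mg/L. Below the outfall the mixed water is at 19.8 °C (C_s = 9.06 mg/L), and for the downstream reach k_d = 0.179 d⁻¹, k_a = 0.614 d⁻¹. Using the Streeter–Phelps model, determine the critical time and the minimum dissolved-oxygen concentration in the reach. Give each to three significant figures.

Mixed DO = (20.1×8.74 + 2.56×0.240)/(20.1+2.56) = 176.3/22.66 = 7.780 mg/L.
Mixed L₀ = (20.1×1.88 + 2.56×129)/(22.66) = 368.0/22.66 = 16.24 mg/L.
Initial deficit D₀ = C_s − DO₀ = 9.06 − 7.780 = 1.280 mg/L.
t_c = (1/0.4350) ln[(0.614/0.179)(1 − 1.280×0.4350/(0.179×16.24))] = 2.299 × ln(2.773) = 2.345 d.
D_c = (0.179/0.614) × 16.24 × e^(−0.179×2.345) = 0.2915 × 16.24 × 0.6572 = 3.112 mg/L.
Minimum DO = 9.06 − 3.112 = 5.948 mg/L.

t_c ≈ 2.34 d; minimum DO ≈ 5.95 mg/L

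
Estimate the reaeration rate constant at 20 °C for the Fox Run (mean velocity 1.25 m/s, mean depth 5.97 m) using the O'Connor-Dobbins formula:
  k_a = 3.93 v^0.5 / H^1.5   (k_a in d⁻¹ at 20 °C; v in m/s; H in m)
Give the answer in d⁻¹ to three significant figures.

k_a = 3.93 × 1.25^0.5 / 5.97^1.5 = 3.93 × 1.118 / 14.59 = 0.3012 d⁻¹.

k_a ≈ 0.301 d⁻¹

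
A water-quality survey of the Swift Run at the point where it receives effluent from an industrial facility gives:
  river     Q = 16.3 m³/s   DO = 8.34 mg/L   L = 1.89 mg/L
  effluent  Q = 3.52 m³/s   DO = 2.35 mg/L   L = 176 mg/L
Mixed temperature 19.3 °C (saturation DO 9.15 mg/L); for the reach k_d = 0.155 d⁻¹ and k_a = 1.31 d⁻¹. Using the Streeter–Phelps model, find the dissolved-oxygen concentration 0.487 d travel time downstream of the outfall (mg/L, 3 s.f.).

Mixed DO = (16.3×8.34 + 3.52×2.35)/(16.3+3.52) = 144.2/19.82 = 7.276 mg/L.
Mixed L₀ = (16.3×1.89 + 3.52×176)/(19.82) = 650.3/19.82 = 32.81 mg/L.
Initial deficit D₀ = C_s − DO₀ = 9.15 − 7.276 = 1.874 mg/L.
D(0.487) = [0.155×32.81/(1.31−0.155)](e^(−0.155×0.487) − e^(−1.31×0.487)) + 1.874 e^(−1.31×0.487)
= 4.403 × (0.9273 − 0.5284) + 1.874 × 0.5284 = 2.747 mg/L.
DO = 9.15 − 2.747 = 6.403 mg/L.

DO ≈ 6.40 mg/L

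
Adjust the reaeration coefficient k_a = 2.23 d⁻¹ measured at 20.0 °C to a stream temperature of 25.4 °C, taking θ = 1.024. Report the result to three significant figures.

k_a ≈ 2.53 d⁻¹

k_a(T₂) = k_a(T₁) · θ^(T₂−T₁) = 2.23 × 1.024^(25.4−20.0)
= 2.23 × 1.024^5.40 = 2.23 × 1.137 = 2.535 d⁻¹.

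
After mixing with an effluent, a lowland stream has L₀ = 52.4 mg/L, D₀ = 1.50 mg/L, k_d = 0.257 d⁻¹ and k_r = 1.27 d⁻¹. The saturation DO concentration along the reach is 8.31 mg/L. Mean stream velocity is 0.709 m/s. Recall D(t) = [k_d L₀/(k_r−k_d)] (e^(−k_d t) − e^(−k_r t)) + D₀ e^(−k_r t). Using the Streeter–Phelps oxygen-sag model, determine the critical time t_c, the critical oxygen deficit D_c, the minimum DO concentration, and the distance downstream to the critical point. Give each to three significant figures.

t_c ≈ 1.46 d; D_c ≈ 7.29 mg/L; min DO ≈ 1.02 mg/L; x_c ≈ 89.4 km

At the critical point dD/dt = 0, so k_d L₀ e^(−k_d t) = k_r D. Substituting D(t) from the Streeter–Phelps equation and solving for t gives
t_c = ln[(k_r/k_d)(1 − D₀(k_r−k_d)/(k_d L₀))] / (k_r−k_d).
Here k_r−k_d = 1.013 d⁻¹ and 1 − D₀(k_r−k_d)/(k_d L₀) = 1 − 1.50×1.013/(0.257×52.4) = 0.8872, so
t_c = ln(4.942 × 0.8872) / 1.013 = 1.478 / 1.013 = 1.459 d.
D_c = (k_d/k_r) L₀ e^(−k_d t_c) = (0.257/1.27) × 52.4 × e^(−0.257×1.459) = 0.2024 × 52.4 × 0.6873 = 7.288 mg/L.
Minimum DO = C_s − D_c = 8.31 − 7.288 = 1.022 mg/L.
x_c = v t_c = 0.709 m/s × 1.459 d × 86400 s/d = 89380 m ≈ 89.4 km.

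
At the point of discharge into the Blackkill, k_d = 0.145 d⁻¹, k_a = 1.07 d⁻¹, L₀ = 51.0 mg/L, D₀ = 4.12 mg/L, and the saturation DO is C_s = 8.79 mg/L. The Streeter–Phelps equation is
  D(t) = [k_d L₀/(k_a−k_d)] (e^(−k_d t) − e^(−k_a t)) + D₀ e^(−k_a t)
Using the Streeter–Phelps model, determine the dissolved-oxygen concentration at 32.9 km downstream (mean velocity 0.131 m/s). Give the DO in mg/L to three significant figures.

Travel time t = x/v = 32.9 km / (0.131 m/s) = 32900 m / 0.131 m/s = 251100 s = 2.907 d.
k_d L₀/(k_a−k_d) = 0.145×51.0/(1.07−0.145) = 7.395/0.9250 = 7.995 mg/L.
e^(−k_d t) = e^(−0.145×2.907) = 0.6561; e^(−k_a t) = e^(−1.07×2.907) = 0.04459.
D = 7.995 × (0.6561 − 0.04459) + 4.12 × 0.04459 = 4.889 + 0.1837 = 5.072 mg/L.
DO = C_s − D = 8.79 − 5.072 = 3.718 mg/L.

DO ≈ 3.72 mg/L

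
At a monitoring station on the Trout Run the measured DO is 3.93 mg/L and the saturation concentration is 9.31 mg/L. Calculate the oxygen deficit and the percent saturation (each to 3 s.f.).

D = C_s − C = 9.31 − 3.93 = 5.38 mg/L.
% saturation = 3.93/9.31 × 100 = 42.2 %.

D ≈ 5.38 mg/L; 42.2 % saturation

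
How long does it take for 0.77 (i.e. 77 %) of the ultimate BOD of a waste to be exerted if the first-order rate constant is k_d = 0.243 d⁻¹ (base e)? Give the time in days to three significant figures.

y/L₀ = 1 − e^(−k_d t) = 0.77 ⇒ e^(−k_d t) = 0.230
t = −ln(0.230) / 0.243 = 1.470 / 0.243 = 6.048 d.

t ≈ 6.05 d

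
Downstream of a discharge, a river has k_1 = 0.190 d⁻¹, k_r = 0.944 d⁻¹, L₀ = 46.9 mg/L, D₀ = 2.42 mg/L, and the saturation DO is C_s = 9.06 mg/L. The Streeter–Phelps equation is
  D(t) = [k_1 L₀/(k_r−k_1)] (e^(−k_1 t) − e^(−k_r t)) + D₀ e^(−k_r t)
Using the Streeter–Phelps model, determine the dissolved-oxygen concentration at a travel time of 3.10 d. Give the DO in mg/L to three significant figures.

DO ≈ 3.01 mg/L

k_1 L₀/(k_r−k_1) = 0.190×46.9/(0.944−0.190) = 8.911/0.7540 = 11.82 mg/L.
e^(−k_1 t) = e^(−0.190×3.100) = 0.5549; e^(−k_r t) = e^(−0.944×3.100) = 0.05359.
D = 11.82 × (0.5549 − 0.05359) + 2.42 × 0.05359 = 5.924 + 0.1297 = 6.054 mg/L.
DO = C_s − D = 9.06 − 6.054 = 3.006 mg/L.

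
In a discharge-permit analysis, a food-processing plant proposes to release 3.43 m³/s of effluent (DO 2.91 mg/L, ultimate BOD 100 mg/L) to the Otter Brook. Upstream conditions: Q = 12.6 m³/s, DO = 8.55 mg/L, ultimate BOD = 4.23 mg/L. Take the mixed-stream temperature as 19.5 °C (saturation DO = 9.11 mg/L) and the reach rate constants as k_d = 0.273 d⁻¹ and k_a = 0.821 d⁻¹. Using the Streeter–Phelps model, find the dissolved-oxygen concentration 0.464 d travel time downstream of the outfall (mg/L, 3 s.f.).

Mixed DO = (12.6×8.55 + 3.43×2.91)/(12.6+3.43) = 117.7/16.03 = 7.343 mg/L.
Mixed L₀ = (12.6×4.23 + 3.43×100)/(16.03) = 396.3/16.03 = 24.72 mg/L.
Initial deficit D₀ = C_s − DO₀ = 9.11 − 7.343 = 1.767 mg/L.
D(0.464) = [0.273×24.72/(0.821−0.273)](e^(−0.273×0.464) − e^(−0.821×0.464)) + 1.767 e^(−0.821×0.464)
= 12.32 × (0.8810 − 0.6832) + 1.767 × 0.6832 = 3.643 mg/L.
DO = 9.11 − 3.643 = 5.467 mg/L.

DO ≈ 5.47 mg/L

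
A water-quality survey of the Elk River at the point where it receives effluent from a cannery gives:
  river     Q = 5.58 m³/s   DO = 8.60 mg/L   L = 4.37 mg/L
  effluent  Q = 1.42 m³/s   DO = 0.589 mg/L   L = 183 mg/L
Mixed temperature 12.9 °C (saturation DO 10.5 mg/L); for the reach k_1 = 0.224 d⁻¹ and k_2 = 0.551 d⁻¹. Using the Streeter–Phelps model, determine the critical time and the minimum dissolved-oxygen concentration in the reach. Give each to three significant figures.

t_c ≈ 2.34 d; minimum DO ≈ 0.722 mg/L

Mixed DO = (5.58×8.60 + 1.42×0.589)/(5.58+1.42) = 48.82/7.000 = 6.975 mg/L.
Mixed L₀ = (5.58×4.37 + 1.42×183)/(7.000) = 284.2/7.000 = 40.61 mg/L.
Initial deficit D₀ = C_s − DO₀ = 10.5 − 6.975 = 3.525 mg/L.
t_c = (1/0.3270) ln[(0.551/0.224)(1 − 3.525×0.3270/(0.224×40.61))] = 3.058 × ln(2.148) = 2.338 d.
D_c = (0.224/0.551) × 40.61 × e^(−0.224×2.338) = 0.4065 × 40.61 × 0.5923 = 9.778 mg/L.
Minimum DO = 10.5 − 9.778 = 0.7225 mg/L.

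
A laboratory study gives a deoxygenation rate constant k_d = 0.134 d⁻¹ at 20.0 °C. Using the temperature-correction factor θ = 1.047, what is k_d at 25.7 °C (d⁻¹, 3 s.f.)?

k_d(T₂) = k_d(T₁) · θ^(T₂−T₁) = 0.134 × 1.047^(25.7−20.0)
= 0.134 × 1.047^5.70 = 0.134 × 1.299 = 0.1741 d⁻¹.

k_d ≈ 0.174 d⁻¹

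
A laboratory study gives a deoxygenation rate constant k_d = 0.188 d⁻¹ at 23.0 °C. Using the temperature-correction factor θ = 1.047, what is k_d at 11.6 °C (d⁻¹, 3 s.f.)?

k_d(T₂) = k_d(T₁) · θ^(T₂−T₁) = 0.188 × 1.047^(11.6−23.0)
= 0.188 × 1.047^-11.4 = 0.188 × 0.5924 = 0.1114 d⁻¹.

k_d ≈ 0.111 d⁻¹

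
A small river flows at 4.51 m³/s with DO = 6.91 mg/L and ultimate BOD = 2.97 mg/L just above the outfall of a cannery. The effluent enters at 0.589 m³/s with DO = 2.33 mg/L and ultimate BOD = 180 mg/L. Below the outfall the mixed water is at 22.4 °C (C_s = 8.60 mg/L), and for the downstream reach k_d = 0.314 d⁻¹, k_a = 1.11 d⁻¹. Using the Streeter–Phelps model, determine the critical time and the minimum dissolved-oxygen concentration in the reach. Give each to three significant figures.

Mixed DO = (4.51×6.91 + 0.589×2.33)/(4.51+0.589) = 32.54/5.099 = 6.381 mg/L.
Mixed L₀ = (4.51×2.97 + 0.589×180)/(5.099) = 119.4/5.099 = 23.42 mg/L.
Initial deficit D₀ = C_s − DO₀ = 8.60 − 6.381 = 2.219 mg/L.
t_c = (1/0.7960) ln[(1.11/0.314)(1 − 2.219×0.7960/(0.314×23.42))] = 1.256 × ln(2.686) = 1.241 d.
D_c = (0.314/1.11) × 23.42 × e^(−0.314×1.241) = 0.2829 × 23.42 × 0.6772 = 4.487 mg/L.
Minimum DO = 8.60 − 4.487 = 4.113 mg/L.

t_c ≈ 1.24 d; minimum DO ≈ 4.11 mg/L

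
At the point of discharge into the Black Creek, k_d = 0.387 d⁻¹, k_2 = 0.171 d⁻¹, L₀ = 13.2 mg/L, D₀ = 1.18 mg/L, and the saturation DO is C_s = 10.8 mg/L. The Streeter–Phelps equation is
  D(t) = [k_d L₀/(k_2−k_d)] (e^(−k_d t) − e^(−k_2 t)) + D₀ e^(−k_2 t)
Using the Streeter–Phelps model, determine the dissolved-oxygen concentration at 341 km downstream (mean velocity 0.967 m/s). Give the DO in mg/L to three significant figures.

DO ≈ 3.32 mg/L

Travel time t = x/v = 341 km / (0.967 m/s) = 341000 m / 0.967 m/s = 352600 s = 4.081 d.
k_d L₀/(k_2−k_d) = 0.387×13.2/(0.171−0.387) = 5.108/-0.2160 = -23.65 mg/L.
e^(−k_d t) = e^(−0.387×4.081) = 0.2061; e^(−k_2 t) = e^(−0.171×4.081) = 0.4976.
D = -23.65 × (0.2061 − 0.4976) + 1.18 × 0.4976 = 6.895 + 0.5872 = 7.482 mg/L.
DO = C_s − D = 10.8 − 7.482 = 3.318 mg/L.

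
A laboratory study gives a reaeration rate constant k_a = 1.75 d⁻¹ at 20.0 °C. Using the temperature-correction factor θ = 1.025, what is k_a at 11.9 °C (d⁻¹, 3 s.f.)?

k_a ≈ 1.43 d⁻¹

k_a(T₂) = k_a(T₁) · θ^(T₂−T₁) = 1.75 × 1.025^(11.9−20.0)
= 1.75 × 1.025^-8.10 = 1.75 × 0.8187 = 1.433 d⁻¹.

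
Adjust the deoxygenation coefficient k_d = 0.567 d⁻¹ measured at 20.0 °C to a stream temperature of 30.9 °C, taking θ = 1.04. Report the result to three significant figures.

k_d ≈ 0.869 d⁻¹

k_d(T₂) = k_d(T₁) · θ^(T₂−T₁) = 0.567 × 1.04^(30.9−20.0)
= 0.567 × 1.04^10.9 = 0.567 × 1.533 = 0.8695 d⁻¹.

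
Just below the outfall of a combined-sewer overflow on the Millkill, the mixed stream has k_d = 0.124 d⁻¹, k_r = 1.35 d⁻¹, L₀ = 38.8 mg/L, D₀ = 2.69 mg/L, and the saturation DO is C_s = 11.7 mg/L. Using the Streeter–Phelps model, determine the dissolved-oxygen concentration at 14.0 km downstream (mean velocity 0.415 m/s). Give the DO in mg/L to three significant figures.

DO ≈ 8.69 mg/L

Travel time t = x/v = 14.0 km / (0.415 m/s) = 14000 m / 0.415 m/s = 33730 s = 0.3905 d.
k_d L₀/(k_r−k_d) = 0.124×38.8/(1.35−0.124) = 4.811/1.226 = 3.924 mg/L.
e^(−k_d t) = e^(−0.124×0.3905) = 0.9527; e^(−k_r t) = e^(−1.35×0.3905) = 0.5903.
D = 3.924 × (0.9527 − 0.5903) + 2.69 × 0.5903 = 1.422 + 1.588 = 3.010 mg/L.
DO = C_s − D = 11.7 − 3.010 = 8.690 mg/L.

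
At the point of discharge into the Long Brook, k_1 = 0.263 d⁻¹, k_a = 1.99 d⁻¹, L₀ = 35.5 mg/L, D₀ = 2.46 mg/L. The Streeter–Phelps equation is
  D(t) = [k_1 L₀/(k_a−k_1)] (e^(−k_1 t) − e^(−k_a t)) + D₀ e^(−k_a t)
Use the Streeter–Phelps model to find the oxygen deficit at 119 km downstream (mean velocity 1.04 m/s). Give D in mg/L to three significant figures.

D ≈ 3.60 mg/L

Travel time t = x/v = 119 km / (1.04 m/s) = 119000 m / 1.04 m/s = 114400 s = 1.324 d.
k_1 L₀/(k_a−k_1) = 0.263×35.5/(1.99−0.263) = 9.337/1.727 = 5.406 mg/L.
e^(−k_1 t) = e^(−0.263×1.324) = 0.7059; e^(−k_a t) = e^(−1.99×1.324) = 0.07169.
D = 5.406 × (0.7059 − 0.07169) + 2.46 × 0.07169 = 3.429 + 0.1764 = 3.605 mg/L.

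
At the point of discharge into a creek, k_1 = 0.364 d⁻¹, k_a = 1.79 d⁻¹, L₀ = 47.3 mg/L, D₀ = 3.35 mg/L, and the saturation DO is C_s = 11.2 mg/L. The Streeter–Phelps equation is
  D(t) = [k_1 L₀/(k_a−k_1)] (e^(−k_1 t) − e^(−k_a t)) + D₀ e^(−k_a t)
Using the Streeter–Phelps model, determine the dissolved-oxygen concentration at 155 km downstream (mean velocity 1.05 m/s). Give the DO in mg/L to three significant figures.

Travel time t = x/v = 155 km / (1.05 m/s) = 155000 m / 1.05 m/s = 147600 s = 1.709 d.
k_1 L₀/(k_a−k_1) = 0.364×47.3/(1.79−0.364) = 17.22/1.426 = 12.07 mg/L.
e^(−k_1 t) = e^(−0.364×1.709) = 0.5369; e^(−k_a t) = e^(−1.79×1.709) = 0.04697.
D = 12.07 × (0.5369 − 0.04697) + 3.35 × 0.04697 = 5.916 + 0.1573 = 6.073 mg/L.
DO = C_s − D = 11.2 − 6.073 = 5.127 mg/L.

DO ≈ 5.13 mg/L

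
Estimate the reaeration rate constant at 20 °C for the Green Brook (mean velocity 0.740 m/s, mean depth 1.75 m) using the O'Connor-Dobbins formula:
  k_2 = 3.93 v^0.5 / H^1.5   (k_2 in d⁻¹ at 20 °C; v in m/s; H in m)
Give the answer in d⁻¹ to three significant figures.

k_2 ≈ 1.46 d⁻¹

k_2 = 3.93 × 0.740^0.5 / 1.75^1.5 = 3.93 × 0.8602 / 2.315 = 1.460 d⁻¹.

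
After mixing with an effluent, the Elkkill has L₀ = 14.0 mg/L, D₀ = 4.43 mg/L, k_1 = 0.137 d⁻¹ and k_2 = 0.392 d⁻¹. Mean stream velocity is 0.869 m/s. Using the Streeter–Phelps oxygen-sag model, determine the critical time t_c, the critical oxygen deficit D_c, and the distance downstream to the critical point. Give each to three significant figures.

t_c ≈ 0.636 d; D_c ≈ 4.48 mg/L; x_c ≈ 47.8 km

t_c = [1/(k_2−k_1)] ln[(k_2/k_1)(1 − D₀(k_2−k_1)/(k_1 L₀))]
= [1/(0.392−0.137)] ln[(0.392/0.137)(1 − 4.43×0.2550/(0.137×14.0))]
= (1/0.2550) ln[2.861 × 0.4110] = 3.922 × ln(1.176) = 3.922 × 0.1622 = 0.6360 d.
L(t_c) = L₀ e^(−k_1 t_c) = 14.0 × 0.9166 = 12.83 mg/L, and at the critical point k_2 D_c = k_1 L, so D_c = (0.137/0.392) × 12.83 = 4.485 mg/L.
x_c = v t_c = 0.869 m/s × 0.6360 d × 86400 s/d = 47750 m ≈ 47.8 km.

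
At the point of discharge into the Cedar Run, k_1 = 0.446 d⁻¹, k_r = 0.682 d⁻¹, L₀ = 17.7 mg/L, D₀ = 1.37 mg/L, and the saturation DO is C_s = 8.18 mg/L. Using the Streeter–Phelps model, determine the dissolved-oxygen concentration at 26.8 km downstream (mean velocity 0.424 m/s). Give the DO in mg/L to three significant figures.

Travel time t = x/v = 26.8 km / (0.424 m/s) = 26800 m / 0.424 m/s = 63210 s = 0.7316 d.
k_1 L₀/(k_r−k_1) = 0.446×17.7/(0.682−0.446) = 7.894/0.2360 = 33.45 mg/L.
e^(−k_1 t) = e^(−0.446×0.7316) = 0.7216; e^(−k_r t) = e^(−0.682×0.7316) = 0.6072.
D = 33.45 × (0.7216 − 0.6072) + 1.37 × 0.6072 = 3.827 + 0.8318 = 4.659 mg/L.
DO = C_s − D = 8.18 − 4.659 = 3.521 mg/L.

DO ≈ 3.52 mg/L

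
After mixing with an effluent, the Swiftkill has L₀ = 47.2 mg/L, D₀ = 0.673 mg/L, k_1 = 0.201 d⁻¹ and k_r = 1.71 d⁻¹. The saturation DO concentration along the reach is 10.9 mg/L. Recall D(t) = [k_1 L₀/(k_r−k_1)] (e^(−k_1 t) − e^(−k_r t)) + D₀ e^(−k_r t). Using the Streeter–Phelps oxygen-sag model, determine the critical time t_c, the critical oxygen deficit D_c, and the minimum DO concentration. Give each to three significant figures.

At the critical point dD/dt = 0, so k_1 L₀ e^(−k_1 t) = k_r D. Substituting D(t) from the Streeter–Phelps equation and solving for t gives
t_c = ln[(k_r/k_1)(1 − D₀(k_r−k_1)/(k_1 L₀))] / (k_r−k_1).
Here k_r−k_1 = 1.509 d⁻¹ and 1 − D₀(k_r−k_1)/(k_1 L₀) = 1 − 0.673×1.509/(0.201×47.2) = 0.8930, so
t_c = ln(8.507 × 0.8930) / 1.509 = 2.028 / 1.509 = 1.344 d.
D_c = (k_1/k_r) L₀ e^(−k_1 t_c) = (0.201/1.71) × 47.2 × e^(−0.201×1.344) = 0.1175 × 47.2 × 0.7633 = 4.235 mg/L.
Minimum DO = C_s − D_c = 10.9 − 4.235 = 6.665 mg/L.

t_c ≈ 1.34 d; D_c ≈ 4.23 mg/L; min DO ≈ 6.67 mg/L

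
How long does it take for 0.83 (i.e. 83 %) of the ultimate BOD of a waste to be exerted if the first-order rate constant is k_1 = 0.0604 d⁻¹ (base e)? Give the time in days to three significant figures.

t ≈ 29.3 d

y/L₀ = 1 − e^(−k_1 t) = 0.83 ⇒ e^(−k_1 t) = 0.170
t = −ln(0.170) / 0.0604 = 1.772 / 0.0604 = 29.34 d.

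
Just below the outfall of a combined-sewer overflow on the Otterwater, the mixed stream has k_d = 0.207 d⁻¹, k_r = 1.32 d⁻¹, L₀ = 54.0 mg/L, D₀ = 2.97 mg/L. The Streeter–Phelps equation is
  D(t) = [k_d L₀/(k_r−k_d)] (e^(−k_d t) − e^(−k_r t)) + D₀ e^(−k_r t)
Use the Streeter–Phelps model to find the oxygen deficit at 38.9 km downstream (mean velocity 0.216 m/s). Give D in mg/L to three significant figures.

D ≈ 6.07 mg/L

Travel time t = x/v = 38.9 km / (0.216 m/s) = 38900 m / 0.216 m/s = 180100 s = 2.084 d.
k_d L₀/(k_r−k_d) = 0.207×54.0/(1.32−0.207) = 11.18/1.113 = 10.04 mg/L.
e^(−k_d t) = e^(−0.207×2.084) = 0.6496; e^(−k_r t) = e^(−1.32×2.084) = 0.06384.
D = 10.04 × (0.6496 − 0.06384) + 2.97 × 0.06384 = 5.882 + 0.1896 = 6.072 mg/L.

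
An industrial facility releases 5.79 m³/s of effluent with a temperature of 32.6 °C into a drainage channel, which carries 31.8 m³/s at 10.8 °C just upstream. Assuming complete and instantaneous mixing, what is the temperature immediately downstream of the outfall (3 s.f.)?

14.2 °C

Flow-weighted mixing: C = (Q_r C_r + Q_w C_w)/(Q_r + Q_w)
= (31.8×10.8 + 5.79×32.6)/(31.8 + 5.79) = 532.2/37.59 = 14.16 °C.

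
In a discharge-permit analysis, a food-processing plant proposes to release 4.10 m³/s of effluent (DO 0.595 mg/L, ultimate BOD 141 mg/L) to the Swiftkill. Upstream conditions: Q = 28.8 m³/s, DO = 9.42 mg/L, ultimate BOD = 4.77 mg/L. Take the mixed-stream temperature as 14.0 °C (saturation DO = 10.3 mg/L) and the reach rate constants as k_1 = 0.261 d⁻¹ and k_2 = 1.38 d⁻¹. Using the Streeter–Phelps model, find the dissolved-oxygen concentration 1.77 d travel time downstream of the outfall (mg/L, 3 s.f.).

Mixed DO = (28.8×9.42 + 4.10×0.595)/(28.8+4.10) = 273.7/32.90 = 8.320 mg/L.
Mixed L₀ = (28.8×4.77 + 4.10×141)/(32.90) = 715.5/32.90 = 21.75 mg/L.
Initial deficit D₀ = C_s − DO₀ = 10.3 − 8.320 = 1.980 mg/L.
D(1.77) = [0.261×21.75/(1.38−0.261)](e^(−0.261×1.77) − e^(−1.38×1.77)) + 1.980 e^(−1.38×1.77)
= 5.072 × (0.6300 − 0.08693) + 1.980 × 0.08693 = 2.927 mg/L.
DO = 10.3 − 2.927 = 7.373 mg/L.

DO ≈ 7.37 mg/L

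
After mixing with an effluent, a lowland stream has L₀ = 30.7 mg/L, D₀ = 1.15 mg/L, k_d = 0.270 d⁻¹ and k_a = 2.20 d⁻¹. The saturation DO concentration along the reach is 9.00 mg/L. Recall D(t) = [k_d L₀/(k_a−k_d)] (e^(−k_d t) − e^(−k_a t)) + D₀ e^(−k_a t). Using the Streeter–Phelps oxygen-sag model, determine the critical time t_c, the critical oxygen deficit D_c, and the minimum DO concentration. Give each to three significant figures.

t_c = [1/(k_a−k_d)] ln[(k_a/k_d)(1 − D₀(k_a−k_d)/(k_d L₀))]
= [1/(2.20−0.270)] ln[(2.20/0.270)(1 − 1.15×1.930/(0.270×30.7))]
= (1/1.930) ln[8.148 × 0.7322] = 0.5181 × ln(5.966) = 0.5181 × 1.786 = 0.9255 d.
L(t_c) = L₀ e^(−k_d t_c) = 30.7 × 0.7789 = 23.91 mg/L, and at the critical point k_a D_c = k_d L, so D_c = (0.270/2.20) × 23.91 = 2.935 mg/L.
Minimum DO = C_s − D_c = 9.00 − 2.935 = 6.065 mg/L.

t_c ≈ 0.925 d; D_c ≈ 2.93 mg/L; min DO ≈ 6.07 mg/L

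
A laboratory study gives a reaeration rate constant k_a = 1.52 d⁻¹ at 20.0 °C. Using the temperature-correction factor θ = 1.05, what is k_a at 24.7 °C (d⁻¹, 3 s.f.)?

k_a(T₂) = k_a(T₁) · θ^(T₂−T₁) = 1.52 × 1.05^(24.7−20.0)
= 1.52 × 1.05^4.70 = 1.52 × 1.258 = 1.912 d⁻¹.

k_a ≈ 1.91 d⁻¹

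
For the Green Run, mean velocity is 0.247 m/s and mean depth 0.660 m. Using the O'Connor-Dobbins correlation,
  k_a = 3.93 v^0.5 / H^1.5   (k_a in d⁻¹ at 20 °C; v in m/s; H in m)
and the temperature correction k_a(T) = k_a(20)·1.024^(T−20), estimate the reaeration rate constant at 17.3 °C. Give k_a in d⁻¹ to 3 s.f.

k_a ≈ 3.42 d⁻¹

k_a(20) = 3.93 × 0.247^0.5 / 0.660^1.5 = 3.93 × 0.4970 / 0.5362 = 3.643 d⁻¹.
k_a(17.3) = 3.643 × 1.024^(17.3−20) = 3.643 × 0.9380 = 3.417 d⁻¹.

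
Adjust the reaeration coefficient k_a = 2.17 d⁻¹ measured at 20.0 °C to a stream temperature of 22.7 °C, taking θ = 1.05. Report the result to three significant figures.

k_a ≈ 2.48 d⁻¹

k_a(T₂) = k_a(T₁) · θ^(T₂−T₁) = 2.17 × 1.05^(22.7−20.0)
= 2.17 × 1.05^2.70 = 2.17 × 1.141 = 2.476 d⁻¹.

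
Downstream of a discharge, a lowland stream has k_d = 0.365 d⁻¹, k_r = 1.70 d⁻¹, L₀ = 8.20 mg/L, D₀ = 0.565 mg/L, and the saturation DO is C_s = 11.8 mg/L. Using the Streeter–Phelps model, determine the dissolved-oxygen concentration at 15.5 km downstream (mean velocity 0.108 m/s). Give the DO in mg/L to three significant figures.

DO ≈ 10.7 mg/L

Travel time t = x/v = 15.5 km / (0.108 m/s) = 15500 m / 0.108 m/s = 143500 s = 1.661 d.
k_d L₀/(k_r−k_d) = 0.365×8.20/(1.70−0.365) = 2.993/1.335 = 2.242 mg/L.
e^(−k_d t) = e^(−0.365×1.661) = 0.5454; e^(−k_r t) = e^(−1.70×1.661) = 0.05938.
D = 2.242 × (0.5454 − 0.05938) + 0.565 × 0.05938 = 1.090 + 0.03355 = 1.123 mg/L.
DO = C_s − D = 11.8 − 1.123 = 10.68 mg/L.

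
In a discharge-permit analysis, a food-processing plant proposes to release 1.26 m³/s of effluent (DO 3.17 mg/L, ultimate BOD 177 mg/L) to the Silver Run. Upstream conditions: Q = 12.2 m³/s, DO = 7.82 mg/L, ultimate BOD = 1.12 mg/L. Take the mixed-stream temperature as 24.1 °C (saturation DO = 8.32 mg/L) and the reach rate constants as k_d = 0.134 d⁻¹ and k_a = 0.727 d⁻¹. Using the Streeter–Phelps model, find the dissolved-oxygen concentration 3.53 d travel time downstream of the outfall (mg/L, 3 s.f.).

Mixed DO = (12.2×7.82 + 1.26×3.17)/(12.2+1.26) = 99.40/13.46 = 7.385 mg/L.
Mixed L₀ = (12.2×1.12 + 1.26×177)/(13.46) = 236.7/13.46 = 17.58 mg/L.
Initial deficit D₀ = C_s − DO₀ = 8.32 − 7.385 = 0.9353 mg/L.
D(3.53) = [0.134×17.58/(0.727−0.134)](e^(−0.134×3.53) − e^(−0.727×3.53)) + 0.9353 e^(−0.727×3.53)
= 3.974 × (0.6231 − 0.07682) + 0.9353 × 0.07682 = 2.243 mg/L.
DO = 8.32 − 2.243 = 6.077 mg/L.

DO ≈ 6.08 mg/L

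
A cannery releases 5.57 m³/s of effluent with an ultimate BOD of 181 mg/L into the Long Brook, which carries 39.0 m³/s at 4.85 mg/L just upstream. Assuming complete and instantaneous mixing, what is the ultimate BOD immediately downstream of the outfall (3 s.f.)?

Flow-weighted mixing: C = (Q_r C_r + Q_w C_w)/(Q_r + Q_w)
= (39.0×4.85 + 5.57×181)/(39.0 + 5.57) = 1197/44.57 = 26.86 mg/L.

26.9 mg/L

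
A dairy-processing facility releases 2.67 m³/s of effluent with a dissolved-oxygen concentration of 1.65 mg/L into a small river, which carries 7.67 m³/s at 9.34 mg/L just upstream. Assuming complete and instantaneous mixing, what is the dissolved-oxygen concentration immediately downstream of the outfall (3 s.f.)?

7.35 mg/L

Flow-weighted mixing: C = (Q_r C_r + Q_w C_w)/(Q_r + Q_w)
= (7.67×9.34 + 2.67×1.65)/(7.67 + 2.67) = 76.04/10.34 = 7.354 mg/L.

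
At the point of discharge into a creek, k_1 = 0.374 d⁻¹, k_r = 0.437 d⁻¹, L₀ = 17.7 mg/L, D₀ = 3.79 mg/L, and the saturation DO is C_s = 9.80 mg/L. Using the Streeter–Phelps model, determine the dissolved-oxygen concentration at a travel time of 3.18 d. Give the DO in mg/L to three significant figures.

DO ≈ 3.05 mg/L

k_1 L₀/(k_r−k_1) = 0.374×17.7/(0.437−0.374) = 6.620/0.06300 = 105.1 mg/L.
e^(−k_1 t) = e^(−0.374×3.180) = 0.3044; e^(−k_r t) = e^(−0.437×3.180) = 0.2492.
D = 105.1 × (0.3044 − 0.2492) + 3.79 × 0.2492 = 5.807 + 0.9443 = 6.752 mg/L.
DO = C_s − D = 9.80 − 6.752 = 3.048 mg/L.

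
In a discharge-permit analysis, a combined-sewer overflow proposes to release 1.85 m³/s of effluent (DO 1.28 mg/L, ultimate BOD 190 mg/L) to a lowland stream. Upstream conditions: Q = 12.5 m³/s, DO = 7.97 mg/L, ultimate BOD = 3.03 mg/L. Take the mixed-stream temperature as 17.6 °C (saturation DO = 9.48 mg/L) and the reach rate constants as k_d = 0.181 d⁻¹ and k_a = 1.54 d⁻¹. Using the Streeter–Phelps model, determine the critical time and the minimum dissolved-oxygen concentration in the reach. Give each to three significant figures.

Mixed DO = (12.5×7.97 + 1.85×1.28)/(12.5+1.85) = 102.0/14.35 = 7.108 mg/L.
Mixed L₀ = (12.5×3.03 + 1.85×190)/(14.35) = 389.4/14.35 = 27.13 mg/L.
Initial deficit D₀ = C_s − DO₀ = 9.48 − 7.108 = 2.372 mg/L.
t_c = (1/1.359) ln[(1.54/0.181)(1 − 2.372×1.359/(0.181×27.13))] = 0.7358 × ln(2.923) = 0.7892 d.
D_c = (0.181/1.54) × 27.13 × e^(−0.181×0.7892) = 0.1175 × 27.13 × 0.8669 = 2.765 mg/L.
Minimum DO = 9.48 − 2.765 = 6.715 mg/L.

t_c ≈ 0.789 d; minimum DO ≈ 6.72 mg/L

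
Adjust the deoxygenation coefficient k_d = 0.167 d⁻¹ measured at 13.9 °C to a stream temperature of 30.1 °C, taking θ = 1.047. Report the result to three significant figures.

k_d ≈ 0.351 d⁻¹

k_d(T₂) = k_d(T₁) · θ^(T₂−T₁) = 0.167 × 1.047^(30.1−13.9)
= 0.167 × 1.047^16.2 = 0.167 × 2.104 = 0.3514 d⁻¹.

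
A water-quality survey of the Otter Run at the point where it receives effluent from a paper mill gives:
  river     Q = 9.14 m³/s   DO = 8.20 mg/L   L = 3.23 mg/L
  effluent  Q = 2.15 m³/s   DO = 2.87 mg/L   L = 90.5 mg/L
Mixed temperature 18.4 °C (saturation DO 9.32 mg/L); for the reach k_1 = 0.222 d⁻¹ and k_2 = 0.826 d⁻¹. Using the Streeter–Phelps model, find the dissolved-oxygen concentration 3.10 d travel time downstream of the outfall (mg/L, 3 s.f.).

DO ≈ 6.05 mg/L

Mixed DO = (9.14×8.20 + 2.15×2.87)/(9.14+2.15) = 81.12/11.29 = 7.185 mg/L.
Mixed L₀ = (9.14×3.23 + 2.15×90.5)/(11.29) = 224.1/11.29 = 19.85 mg/L.
Initial deficit D₀ = C_s − DO₀ = 9.32 − 7.185 = 2.135 mg/L.
D(3.10) = [0.222×19.85/(0.826−0.222)](e^(−0.222×3.10) − e^(−0.826×3.10)) + 2.135 e^(−0.826×3.10)
= 7.296 × (0.5025 − 0.07726) + 2.135 × 0.07726 = 3.267 mg/L.
DO = 9.32 − 3.267 = 6.053 mg/L.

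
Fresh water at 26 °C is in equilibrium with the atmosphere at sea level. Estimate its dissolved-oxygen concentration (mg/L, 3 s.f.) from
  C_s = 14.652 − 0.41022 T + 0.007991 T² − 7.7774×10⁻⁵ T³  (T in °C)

C_s ≈ 8.02 mg/L

C_s = 14.652 − 0.41022×26 + 0.007991×26² − 7.7774×10⁻⁵×26³ = 8.021 mg/L.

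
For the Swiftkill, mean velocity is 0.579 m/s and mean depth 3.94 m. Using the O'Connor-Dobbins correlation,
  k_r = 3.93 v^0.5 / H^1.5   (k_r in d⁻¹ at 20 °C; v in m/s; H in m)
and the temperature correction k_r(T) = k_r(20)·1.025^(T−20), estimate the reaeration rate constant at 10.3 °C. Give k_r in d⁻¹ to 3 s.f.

k_r ≈ 0.301 d⁻¹

k_r(20) = 3.93 × 0.579^0.5 / 3.94^1.5 = 3.93 × 0.7609 / 7.821 = 0.3824 d⁻¹.
k_r(10.3) = 0.3824 × 1.025^(10.3−20) = 0.3824 × 0.7870 = 0.3009 d⁻¹.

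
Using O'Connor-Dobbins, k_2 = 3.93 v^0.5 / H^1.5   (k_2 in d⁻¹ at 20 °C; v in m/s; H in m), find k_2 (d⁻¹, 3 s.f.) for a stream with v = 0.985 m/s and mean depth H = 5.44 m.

k_2 ≈ 0.307 d⁻¹

k_2 = 3.93 × 0.985^0.5 / 5.44^1.5 = 3.93 × 0.9925 / 12.69 = 0.3074 d⁻¹.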